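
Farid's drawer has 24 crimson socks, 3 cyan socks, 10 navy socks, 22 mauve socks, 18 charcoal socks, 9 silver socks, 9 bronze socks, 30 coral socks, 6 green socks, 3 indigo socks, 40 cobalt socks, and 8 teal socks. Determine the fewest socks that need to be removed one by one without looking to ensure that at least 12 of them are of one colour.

104

By pigeonhole, the 12 colours are the holes; the socks drawn are the pigeons.
To avoid 12 of any one colour, the worst case takes at most 11 of each colour, or every sock of a colour that has fewer than 11.
That gives 11 + 3 + 10 + 11 + 11 + 9 + 9 + 11 + 6 + 3 + 11 + 8 = 103 socks with no colour reaching 12.
The next sock forces some colour to 12, so 103 + 1 = 104.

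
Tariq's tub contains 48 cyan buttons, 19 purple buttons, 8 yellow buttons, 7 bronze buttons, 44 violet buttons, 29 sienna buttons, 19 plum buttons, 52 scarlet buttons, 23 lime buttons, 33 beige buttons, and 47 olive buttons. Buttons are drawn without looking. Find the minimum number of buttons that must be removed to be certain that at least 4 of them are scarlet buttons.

In the worst case for collecting scarlet buttons, every non-scarlet button comes out first.
There are 48 + 19 + 8 + 7 + 44 + 29 + 19 + 23 + 33 + 47 = 277 non-scarlet buttons altogether.
After those, each further button must be scarlet, so 277 + 4 = 281 draws guarantee 4 scarlet buttons.

281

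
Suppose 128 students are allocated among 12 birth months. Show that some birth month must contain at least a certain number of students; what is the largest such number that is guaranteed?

The 12 birth months are the holes and the 128 students are the pigeons.
If every birth month held at most 10 students, the total would be at most 12 × 10 = 120, which is less than 128.
So some birth month holds at least ⌈128/12⌉ = 11 students.

11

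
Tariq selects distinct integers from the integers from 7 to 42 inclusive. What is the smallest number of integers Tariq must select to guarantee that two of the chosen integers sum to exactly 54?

22

Two chosen integers sum to 54 exactly when both halves of some pair {x, 54−x} with 12 ≤ x ≤ 54−x ≤ 42 are chosen — 15 such pairs.
The remaining 6 elements (those with no distinct partner in range) can never complete a 54-sum, so the worst case takes all of them and one from each pair: 6 + 15 = 21.
The 22nd integer has to be the second member of some pair, so 21 + 1 = 22.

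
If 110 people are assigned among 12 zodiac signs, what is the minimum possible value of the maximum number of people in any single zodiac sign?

By the pigeonhole principle, the 12 zodiac signs are the holes and the 110 people are the pigeons.
If every zodiac sign held at most 9 people, the total would be at most 12 × 9 = 108, which is less than 110.
So some zodiac sign holds at least ⌈110/12⌉ = 10 people.

10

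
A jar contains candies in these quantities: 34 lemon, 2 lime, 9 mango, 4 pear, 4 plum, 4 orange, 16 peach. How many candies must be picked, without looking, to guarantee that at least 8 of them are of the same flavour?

36

The 7 flavours are the holes; the candies drawn are the pigeons.
To avoid 8 of any one flavour, the worst case takes at most 7 of each flavour, or every candy of a flavour that has fewer than 7.
That gives 7 + 2 + 7 + 4 + 4 + 4 + 7 = 35 candies with no flavour reaching 8.
The next candy forces some flavour to 8, so 35 + 1 = 36.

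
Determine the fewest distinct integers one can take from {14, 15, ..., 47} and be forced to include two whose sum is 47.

Group the elements by complementary pair {x, 47−x}: {14,33}, {15,32}, {16,31}, …, giving 10 two-element pairs and 14 integers whose partner 47−x falls outside [14,47].
By pigeonhole, treating each of those 24 groups as a pigeonhole, one can pick one integer per group — 24 integers — with no two summing to 47.
The 25th integer lands in an occupied pair, forcing a sum of 47.

25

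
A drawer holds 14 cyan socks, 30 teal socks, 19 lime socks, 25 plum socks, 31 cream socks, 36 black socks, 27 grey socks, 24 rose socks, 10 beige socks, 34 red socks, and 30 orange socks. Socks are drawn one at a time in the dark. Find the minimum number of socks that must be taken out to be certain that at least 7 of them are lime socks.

In the worst case for collecting lime socks, every non-lime sock comes out first.
There are 14 + 30 + 25 + 31 + 36 + 27 + 24 + 10 + 34 + 30 = 261 non-lime socks altogether.
After those, each further sock must be lime, so 261 + 7 = 268 draws guarantee 7 lime socks.

268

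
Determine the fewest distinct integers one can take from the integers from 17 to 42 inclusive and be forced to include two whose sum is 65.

Group the elements by complementary pair {x, 65−x}: {23,42}, {24,41}, {25,40}, …, giving 10 two-element pairs and 6 integers whose partner 65−x falls outside [17,42].
Treating each of those 16 groups as a pigeonhole, one can pick one integer per group — 16 integers — with no two summing to 65.
The 17th integer lands in an occupied pair, forcing a sum of 65.

17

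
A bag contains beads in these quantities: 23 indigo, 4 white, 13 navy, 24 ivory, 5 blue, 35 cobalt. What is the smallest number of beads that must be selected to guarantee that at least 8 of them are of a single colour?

By pigeonhole, the 6 colours are the holes; the beads drawn are the pigeons.
To avoid 8 of any one colour, the worst case takes at most 7 of each colour, or every bead of a colour that has fewer than 7.
That gives 7 + 4 + 7 + 7 + 5 + 7 = 37 beads with no colour reaching 8.
The next bead forces some colour to 8, so 37 + 1 = 38.

38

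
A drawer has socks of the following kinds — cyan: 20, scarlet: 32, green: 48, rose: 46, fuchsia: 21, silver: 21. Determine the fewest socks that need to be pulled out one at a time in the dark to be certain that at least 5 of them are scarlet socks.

161

In the worst case for collecting scarlet socks, every non-scarlet sock comes out first.
There are 20 + 48 + 46 + 21 + 21 = 156 non-scarlet socks altogether.
After those, each further sock must be scarlet, so 156 + 5 = 161 draws guarantee 5 scarlet socks.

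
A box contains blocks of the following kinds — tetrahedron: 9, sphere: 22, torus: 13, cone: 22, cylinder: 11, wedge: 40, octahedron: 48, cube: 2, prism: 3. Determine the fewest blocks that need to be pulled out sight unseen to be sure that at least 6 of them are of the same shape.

Pigeonhole: put each drawn block into a box by shape. The largest draw with every box below 6 takes min(count, 5) from each shape; shapes with fewer than 5 contribute all they have.
Σ min(cᵢ, 5) = 5 + 5 + 5 + 5 + 5 + 5 + 5 + 2 + 3 = 40.
Draw number 40 + 1 = 41 must push one box to 6.

41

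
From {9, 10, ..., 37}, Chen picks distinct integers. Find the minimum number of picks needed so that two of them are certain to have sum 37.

Group the elements by complementary pair {x, 37−x}: {9,28}, {10,27}, {11,26}, …, giving 10 two-element pairs and 9 integers whose partner 37−x falls outside [9,37].
Treating each of those 19 groups as a pigeonhole, one can pick one integer per group — 19 integers — with no two summing to 37.
The 20th integer lands in an occupied pair, forcing a sum of 37.

20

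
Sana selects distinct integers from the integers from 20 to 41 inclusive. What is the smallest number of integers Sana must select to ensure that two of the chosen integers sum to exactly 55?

15

Group the elements by complementary pair {x, 55−x}: {20,35}, {21,34}, {22,33}, …, giving 8 two-element pairs and 6 integers whose partner 55−x falls outside [20,41].
Treating each of those 14 groups as a pigeonhole, one can pick one integer per group — 14 integers — with no two summing to 55.
The 15th integer lands in an occupied pair, forcing a sum of 55.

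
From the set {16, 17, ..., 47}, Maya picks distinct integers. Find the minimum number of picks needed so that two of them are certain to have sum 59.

19

Group the elements by complementary pair {x, 59−x}: {16,43}, {17,42}, {18,41}, …, giving 14 two-element pairs and 4 integers whose partner 59−x falls outside [16,47].
Treating each of those 18 groups as a pigeonhole, one can pick one integer per group — 18 integers — with no two summing to 59.
The 19th integer lands in an occupied pair, forcing a sum of 59.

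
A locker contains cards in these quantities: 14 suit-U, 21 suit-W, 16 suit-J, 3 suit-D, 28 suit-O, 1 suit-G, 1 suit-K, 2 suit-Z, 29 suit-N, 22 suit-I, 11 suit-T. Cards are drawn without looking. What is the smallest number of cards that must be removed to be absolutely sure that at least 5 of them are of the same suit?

The 11 suits are the holes; the cards drawn are the pigeons.
To avoid 5 of any one suit, the worst case takes at most 4 of each suit, or every card of a suit that has fewer than 4.
That gives 4 + 4 + 4 + 3 + 4 + 1 + 1 + 2 + 4 + 4 + 4 = 35 cards with no suit reaching 5.
The next card forces some suit to 5, so 35 + 1 = 36.

36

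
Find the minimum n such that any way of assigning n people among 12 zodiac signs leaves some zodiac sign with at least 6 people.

61

With 60 people one could put exactly 5 in each of the 12 zodiac signs, and no zodiac sign would reach 6.
By pigeonhole, one more person must land in a zodiac sign that already has 5, giving it 6.
So 12 × 5 + 1 = 61 people are required.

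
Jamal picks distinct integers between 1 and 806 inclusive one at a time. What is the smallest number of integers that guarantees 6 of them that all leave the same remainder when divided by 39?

The 39 residue classes mod 39 are the pigeonholes.
With 195 integers one could put 5 in each residue class and have no class reach 6.
The 196th integer pushes some class to 6, so 39·5 + 1 = 196.

196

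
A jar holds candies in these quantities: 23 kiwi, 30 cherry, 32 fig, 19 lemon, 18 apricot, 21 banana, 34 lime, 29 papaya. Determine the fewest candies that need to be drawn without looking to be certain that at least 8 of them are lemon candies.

In the worst case for collecting lemon candies, every non-lemon candy comes out first.
There are 23 + 30 + 32 + 18 + 21 + 34 + 29 = 187 non-lemon candies altogether.
After those, each further candy must be lemon, so 187 + 8 = 195 draws guarantee 8 lemon candies.

195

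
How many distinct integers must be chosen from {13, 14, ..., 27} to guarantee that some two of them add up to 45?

11

Two chosen integers sum to 45 exactly when both halves of some pair {x, 45−x} with 18 ≤ x ≤ 45−x ≤ 27 are chosen — 5 such pairs.
The remaining 5 elements (those with no distinct partner in range) can never complete a 45-sum, so the worst case takes all of them and one from each pair: 5 + 5 = 10.
By the pigeonhole principle, the 11th integer has to be the second member of some pair, so 10 + 1 = 11.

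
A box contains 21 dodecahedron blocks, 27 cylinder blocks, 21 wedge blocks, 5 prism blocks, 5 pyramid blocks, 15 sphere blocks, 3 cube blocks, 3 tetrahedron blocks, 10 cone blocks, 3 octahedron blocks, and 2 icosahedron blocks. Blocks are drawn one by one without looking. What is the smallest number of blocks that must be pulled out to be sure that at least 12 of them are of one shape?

76

Put each drawn block into a box by shape. The largest draw with every box below 12 takes min(count, 11) from each shape; shapes with fewer than 11 contribute all they have.
Σ min(cᵢ, 11) = 11 + 11 + 11 + 5 + 5 + 11 + 3 + 3 + 10 + 3 + 2 = 75.
Draw number 75 + 1 = 76 must push one box to 12.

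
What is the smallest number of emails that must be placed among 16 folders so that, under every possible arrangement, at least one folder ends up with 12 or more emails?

With 176 emails one could put exactly 11 in each of the 16 folders, and no folder would reach 12.
By pigeonhole, one more email must land in a folder that already has 11, giving it 12.
So 16 × 11 + 1 = 177 emails are required.

177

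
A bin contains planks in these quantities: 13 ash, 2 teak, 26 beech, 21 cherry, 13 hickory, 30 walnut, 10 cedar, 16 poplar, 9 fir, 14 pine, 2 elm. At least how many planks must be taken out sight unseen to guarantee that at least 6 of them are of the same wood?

50

An adversary could hand out at most 5 planks per wood (teak, elm run out sooner): 5 + 2 + 5 + 5 + 5 + 5 + 5 + 5 + 5 + 5 + 2 = 49 planks and still no wood has 6.
By the pigeonhole principle, one more plank lands in a wood already at 5, so 50 draws are enough and 49 are not.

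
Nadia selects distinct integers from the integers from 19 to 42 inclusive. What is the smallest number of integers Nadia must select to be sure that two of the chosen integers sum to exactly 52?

18

Group the elements by complementary pair {x, 52−x}: {19,33}, {20,32}, {21,31}, …, giving 7 two-element pairs, the single value 26 (it cannot pair with itself since the integers are distinct), and 9 integers whose partner 52−x falls outside [19,42].
Pigeonhole: treating each of those 17 groups as a pigeonhole, one can pick one integer per group — 17 integers — with no two summing to 52.
The 18th integer lands in an occupied pair, forcing a sum of 52.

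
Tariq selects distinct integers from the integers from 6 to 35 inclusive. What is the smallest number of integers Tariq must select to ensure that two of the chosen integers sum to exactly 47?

A set avoiding the sum 47 can contain at most one of each pair {x, 47−x}, plus the 6 elements whose complement lies outside the range.
The integers 6, …, 23 (18 of them) are such a set: any two sum to at least 6+7 = 13 and at most 22+23 = 45 < 47.
Pigeonhole: any 19th integer completes one of the 12 pairs, so 19 choices force a sum of 47.

19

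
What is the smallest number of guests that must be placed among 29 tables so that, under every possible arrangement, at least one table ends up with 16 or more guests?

436

With 435 guests one could put exactly 15 in each of the 29 tables, and no table would reach 16.
One more guest must land in a table that already has 15, giving it 16.
So 29 × 15 + 1 = 436 guests are required.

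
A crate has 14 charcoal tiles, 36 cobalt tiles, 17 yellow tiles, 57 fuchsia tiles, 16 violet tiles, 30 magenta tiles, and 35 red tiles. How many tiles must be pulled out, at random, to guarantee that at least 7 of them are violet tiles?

In the worst case for collecting violet tiles, every non-violet tile comes out first.
There are 14 + 36 + 17 + 57 + 30 + 35 = 189 non-violet tiles altogether.
After those, each further tile must be violet, so 189 + 7 = 196 draws guarantee 7 violet tiles.

196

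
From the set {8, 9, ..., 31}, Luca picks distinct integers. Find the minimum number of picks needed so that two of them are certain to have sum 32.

Two chosen integers sum to 32 exactly when both halves of some pair {x, 32−x} with 8 ≤ x ≤ 32−x ≤ 24 are chosen — 8 such pairs.
The remaining 8 elements (those with no distinct partner in range) can never complete a 32-sum, so the worst case takes all of them and one from each pair: 8 + 8 = 16.
The 17th integer has to be the second member of some pair, so 16 + 1 = 17.

17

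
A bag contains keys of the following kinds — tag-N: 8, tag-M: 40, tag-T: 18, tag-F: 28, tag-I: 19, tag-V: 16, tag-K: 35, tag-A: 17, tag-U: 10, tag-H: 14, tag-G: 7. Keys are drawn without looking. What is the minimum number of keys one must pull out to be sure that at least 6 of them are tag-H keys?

In the worst case for collecting tag-H keys, every non-tag-H key comes out first.
There are 8 + 40 + 18 + 28 + 19 + 16 + 35 + 17 + 10 + 7 = 198 non-tag-H keys altogether.
After those, each further key must be tag-H, so 198 + 6 = 204 draws guarantee 6 tag-H keys.

204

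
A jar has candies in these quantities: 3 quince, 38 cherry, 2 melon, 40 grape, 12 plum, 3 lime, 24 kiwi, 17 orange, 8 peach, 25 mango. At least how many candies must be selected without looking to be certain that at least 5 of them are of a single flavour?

37

By pigeonhole, put each drawn candy into a box by flavour. The largest draw with every box below 5 takes min(count, 4) from each flavour; flavours with fewer than 4 contribute all they have.
Σ min(cᵢ, 4) = 3 + 4 + 2 + 4 + 4 + 3 + 4 + 4 + 4 + 4 = 36.
Draw number 36 + 1 = 37 must push one box to 5.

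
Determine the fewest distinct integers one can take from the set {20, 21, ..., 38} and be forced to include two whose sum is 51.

14

A set avoiding the sum 51 can contain at most one of each pair {x, 51−x}, plus the 7 elements whose complement lies outside the range.
The integers 26, …, 38 (13 of them) are such a set: any two sum to at least 26+27 = 53 > 51.
Pigeonhole: any 14th integer completes one of the 6 pairs, so 14 choices force a sum of 51.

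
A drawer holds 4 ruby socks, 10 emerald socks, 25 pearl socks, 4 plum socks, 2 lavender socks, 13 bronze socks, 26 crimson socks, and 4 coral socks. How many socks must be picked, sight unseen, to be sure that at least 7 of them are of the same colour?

39

Put each drawn sock into a box by colour. The largest draw with every box below 7 takes min(count, 6) from each colour; colours with fewer than 6 contribute all they have.
Σ min(cᵢ, 6) = 4 + 6 + 6 + 4 + 2 + 6 + 6 + 4 = 38.
Draw number 38 + 1 = 39 must push one box to 7.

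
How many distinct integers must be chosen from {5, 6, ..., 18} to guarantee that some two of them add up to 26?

Group the elements by complementary pair {x, 26−x}: {8,18}, {9,17}, {10,16}, …, giving 5 two-element pairs; the single value 13 (it cannot pair with itself since the integers are distinct); and 3 integers whose partner 26−x falls outside [5,18].
Treating each of those 9 groups as a pigeonhole, one can pick one integer per group — 9 integers — with no two summing to 26.
The 10th integer lands in an occupied pair, forcing a sum of 26.

10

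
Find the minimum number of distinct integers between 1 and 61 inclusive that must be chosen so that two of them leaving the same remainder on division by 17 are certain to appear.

18

The 17 residue classes mod 17 are the pigeonholes.
With 17 integers one could put 1 in each residue class and have no class reach 2.
The 18th integer pushes some class to 2, so 17·1 + 1 = 18.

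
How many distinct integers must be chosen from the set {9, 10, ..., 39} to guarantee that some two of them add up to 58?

A set avoiding the sum 58 can contain at most one of each pair {x, 58−x}, plus the 11 elements whose complement lies outside the range or equal to its own complement.
The integers 9, …, 29 (21 of them) are such a set: any two sum to at least 9+10 = 19 and at most 28+29 = 57 < 58.
By pigeonhole, any 22nd integer completes one of the 10 pairs, so 22 choices force a sum of 58.

22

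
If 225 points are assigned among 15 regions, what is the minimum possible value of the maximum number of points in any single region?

The 15 regions are the holes and the 225 points are the pigeons.
If every region held at most 14 points, the total would be at most 15 × 14 = 210, which is less than 225.
So some region holds at least ⌈225/15⌉ = 15 points.

15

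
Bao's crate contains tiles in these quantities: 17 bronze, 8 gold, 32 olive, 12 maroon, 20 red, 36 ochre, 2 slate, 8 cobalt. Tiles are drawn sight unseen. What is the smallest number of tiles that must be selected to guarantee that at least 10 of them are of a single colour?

By pigeonhole, put each drawn tile into a box by colour. The largest draw with every box below 10 takes min(count, 9) from each colour; colours with fewer than 9 contribute all they have.
Σ min(cᵢ, 9) = 9 + 8 + 9 + 9 + 9 + 9 + 2 + 8 = 63.
Draw number 63 + 1 = 64 must push one box to 10.

64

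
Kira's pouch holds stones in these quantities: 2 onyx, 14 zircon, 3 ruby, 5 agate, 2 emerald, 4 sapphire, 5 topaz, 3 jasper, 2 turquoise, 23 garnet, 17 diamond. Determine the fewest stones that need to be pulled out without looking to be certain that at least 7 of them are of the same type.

45

An adversary could hand out at most 6 stones per type (8 types run out sooner): 2 + 6 + 3 + 5 + 2 + 4 + 5 + 3 + 2 + 6 + 6 = 44 stones and still no type has 7.
One more stone lands in a type already at 6, so 45 draws are enough and 44 are not.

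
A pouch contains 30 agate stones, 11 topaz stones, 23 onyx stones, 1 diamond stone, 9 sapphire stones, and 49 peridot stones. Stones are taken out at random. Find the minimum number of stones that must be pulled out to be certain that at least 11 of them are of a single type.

51

Put each drawn stone into a box by type. The largest draw with every box below 11 takes min(count, 10) from each type; types with fewer than 10 contribute all they have.
Σ min(cᵢ, 10) = 10 + 10 + 10 + 1 + 9 + 10 = 50.
Draw number 50 + 1 = 51 must push one box to 11.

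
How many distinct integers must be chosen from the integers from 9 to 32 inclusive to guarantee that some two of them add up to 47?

16

Two chosen integers sum to 47 exactly when both halves of some pair {x, 47−x} with 15 ≤ x ≤ 47−x ≤ 32 are chosen — 9 such pairs.
The remaining 6 elements (those with no distinct partner in range) can never complete a 47-sum, so the worst case takes all of them and one from each pair: 6 + 9 = 15.
The 16th integer has to be the second member of some pair, so 15 + 1 = 16.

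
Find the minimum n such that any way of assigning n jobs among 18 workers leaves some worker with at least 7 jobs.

109

With 108 jobs one could put exactly 6 in each of the 18 workers, and no worker would reach 7.
By the pigeonhole principle, one more job must land in a worker that already has 6, giving it 7.
So 18 × 6 + 1 = 109 jobs are required.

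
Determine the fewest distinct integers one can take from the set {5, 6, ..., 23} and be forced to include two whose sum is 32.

13

Two chosen integers sum to 32 exactly when both halves of some pair {x, 32−x} with 9 ≤ x ≤ 32−x ≤ 23 are chosen — 7 such pairs.
The remaining 5 elements (those with no distinct partner in range) can never complete a 32-sum, so the worst case takes all of them and one from each pair: 5 + 7 = 12.
The 13th integer has to be the second member of some pair, so 12 + 1 = 13.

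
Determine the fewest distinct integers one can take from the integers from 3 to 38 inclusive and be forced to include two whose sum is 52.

25

Two chosen integers sum to 52 exactly when both halves of some pair {x, 52−x} with 14 ≤ x ≤ 52−x ≤ 38 are chosen — 12 such pairs.
The remaining 12 elements (those with no distinct partner in range) can never complete a 52-sum, so the worst case takes all of them and one from each pair: 12 + 12 = 24.
By the pigeonhole principle, the 25th integer has to be the second member of some pair, so 24 + 1 = 25.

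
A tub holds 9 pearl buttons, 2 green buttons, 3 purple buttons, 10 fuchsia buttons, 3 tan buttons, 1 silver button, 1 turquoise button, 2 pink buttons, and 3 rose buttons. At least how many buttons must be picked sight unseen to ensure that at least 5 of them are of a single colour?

24

By pigeonhole, the 9 colours are the holes; the buttons drawn are the pigeons.
To avoid 5 of any one colour, the worst case takes at most 4 of each colour, or every button of a colour that has fewer than 4.
That gives 4 + 2 + 3 + 4 + 3 + 1 + 1 + 2 + 3 = 23 buttons with no colour reaching 5.
The next button forces some colour to 5, so 23 + 1 = 24.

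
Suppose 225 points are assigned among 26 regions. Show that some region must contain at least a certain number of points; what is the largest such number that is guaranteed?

9

Pigeonhole: the 26 regions are the holes and the 225 points are the pigeons.
If every region held at most 8 points, the total would be at most 26 × 8 = 208, which is less than 225.
So some region holds at least ⌈225/26⌉ = 9 points.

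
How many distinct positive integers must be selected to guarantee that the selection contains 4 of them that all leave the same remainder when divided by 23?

70

The 23 residue classes mod 23 are the pigeonholes.
With 69 integers one could put 3 in each residue class and have no class reach 4.
The 70th integer pushes some class to 4, so 23·3 + 1 = 70.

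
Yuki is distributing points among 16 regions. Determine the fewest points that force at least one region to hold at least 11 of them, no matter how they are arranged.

With 160 points one could put exactly 10 in each of the 16 regions, and no region would reach 11.
Pigeonhole: one more point must land in a region that already has 10, giving it 11.
So 16 × 10 + 1 = 161 points are required.

161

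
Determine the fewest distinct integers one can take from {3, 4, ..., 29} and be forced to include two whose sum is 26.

Two chosen integers sum to 26 exactly when both halves of some pair {x, 26−x} with 3 ≤ x ≤ 26−x ≤ 23 are chosen — 10 such pairs.
The remaining 7 elements (those with no distinct partner in range) can never complete a 26-sum, so the worst case takes all of them and one from each pair: 7 + 10 = 17.
By pigeonhole, the 18th integer has to be the second member of some pair, so 17 + 1 = 18.

18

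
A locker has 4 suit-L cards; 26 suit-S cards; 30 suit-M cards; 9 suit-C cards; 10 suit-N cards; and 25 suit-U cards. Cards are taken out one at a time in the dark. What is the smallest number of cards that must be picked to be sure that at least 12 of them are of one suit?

An adversary could hand out at most 11 cards per suit (suit-L, suit-C, suit-N run out sooner): 4 + 11 + 11 + 9 + 10 + 11 = 56 cards and still no suit has 12.
Pigeonhole: one more card lands in a suit already at 11, so 57 draws are enough and 56 are not.

57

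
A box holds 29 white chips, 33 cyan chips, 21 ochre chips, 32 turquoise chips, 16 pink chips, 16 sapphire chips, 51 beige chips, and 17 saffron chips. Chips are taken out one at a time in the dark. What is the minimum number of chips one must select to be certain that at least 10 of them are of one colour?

73

By the pigeonhole principle, put each drawn chip into a box by colour. The largest draw with every box below 10 takes min(count, 9) from each colour.
Σ min(cᵢ, 9) = 9 + 9 + 9 + 9 + 9 + 9 + 9 + 9 = 72.
Draw number 72 + 1 = 73 must push one box to 10.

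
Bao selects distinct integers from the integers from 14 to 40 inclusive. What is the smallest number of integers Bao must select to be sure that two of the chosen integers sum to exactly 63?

Two chosen integers sum to 63 exactly when both halves of some pair {x, 63−x} with 23 ≤ x ≤ 63−x ≤ 40 are chosen — 9 such pairs.
The remaining 9 elements (those with no distinct partner in range) can never complete a 63-sum, so the worst case takes all of them and one from each pair: 9 + 9 = 18.
The 19th integer has to be the second member of some pair, so 18 + 1 = 19.

19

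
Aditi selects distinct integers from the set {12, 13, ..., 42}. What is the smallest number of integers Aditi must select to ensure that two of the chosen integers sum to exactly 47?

20

Group the elements by complementary pair {x, 47−x}: {12,35}, {13,34}, {14,33}, …, giving 12 two-element pairs and 7 integers whose partner 47−x falls outside [12,42].
Treating each of those 19 groups as a pigeonhole, one can pick one integer per group — 19 integers — with no two summing to 47.
The 20th integer lands in an occupied pair, forcing a sum of 47.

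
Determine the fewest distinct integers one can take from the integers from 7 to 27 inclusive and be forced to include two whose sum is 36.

13

Two chosen integers sum to 36 exactly when both halves of some pair {x, 36−x} with 9 ≤ x ≤ 36−x ≤ 27 are chosen — 9 such pairs.
The remaining 3 elements (those with no distinct partner in range) can never complete a 36-sum, so the worst case takes all of them and one from each pair: 3 + 9 = 12.
The 13th integer has to be the second member of some pair, so 12 + 1 = 13.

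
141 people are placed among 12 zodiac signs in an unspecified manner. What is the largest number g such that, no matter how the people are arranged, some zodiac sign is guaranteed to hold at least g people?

By the pigeonhole principle, the 12 zodiac signs are the holes and the 141 people are the pigeons.
If every zodiac sign held at most 11 people, the total would be at most 12 × 11 = 132, which is less than 141.
So some zodiac sign holds at least ⌈141/12⌉ = 12 people.

12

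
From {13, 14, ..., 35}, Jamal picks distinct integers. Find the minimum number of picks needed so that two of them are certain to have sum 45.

14

A set avoiding the sum 45 can contain at most one of each pair {x, 45−x}, plus the 3 elements whose complement lies outside the range.
The integers 23, …, 35 (13 of them) are such a set: any two sum to at least 23+24 = 47 > 45.
Any 14th integer completes one of the 10 pairs, so 14 choices force a sum of 45.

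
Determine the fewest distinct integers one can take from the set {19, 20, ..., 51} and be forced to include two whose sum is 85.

25

A set avoiding the sum 85 can contain at most one of each pair {x, 85−x}, plus the 15 elements whose complement lies outside the range.
The integers 19, …, 42 (24 of them) are such a set: any two sum to at least 19+20 = 39 and at most 41+42 = 83 < 85.
By pigeonhole, any 25th integer completes one of the 9 pairs, so 25 choices force a sum of 85.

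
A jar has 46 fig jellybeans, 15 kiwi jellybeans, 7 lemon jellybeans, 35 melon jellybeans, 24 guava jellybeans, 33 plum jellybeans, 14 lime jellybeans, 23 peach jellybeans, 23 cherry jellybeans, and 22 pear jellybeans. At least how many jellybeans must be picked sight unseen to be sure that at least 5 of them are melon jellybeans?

In the worst case for collecting melon jellybeans, every non-melon jellybean comes out first.
There are 46 + 15 + 7 + 24 + 33 + 14 + 23 + 23 + 22 = 207 non-melon jellybeans altogether.
After those, each further jellybean must be melon, so 207 + 5 = 212 draws guarantee 5 melon jellybeans.

212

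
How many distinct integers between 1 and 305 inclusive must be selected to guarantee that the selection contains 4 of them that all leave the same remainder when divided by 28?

The 28 residue classes mod 28 are the pigeonholes.
With 84 integers one could put 3 in each residue class and have no class reach 4.
The 85th integer pushes some class to 4, so 28·3 + 1 = 85.

85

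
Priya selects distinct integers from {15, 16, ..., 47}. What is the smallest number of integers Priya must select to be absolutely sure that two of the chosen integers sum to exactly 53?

A set avoiding the sum 53 can contain at most one of each pair {x, 53−x}, plus the 9 elements whose complement lies outside the range.
The integers 27, …, 47 (21 of them) are such a set: any two sum to at least 27+28 = 55 > 53.
Any 22nd integer completes one of the 12 pairs, so 22 choices force a sum of 53.

22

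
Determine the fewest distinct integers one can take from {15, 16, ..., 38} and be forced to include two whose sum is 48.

Group the elements by complementary pair {x, 48−x}: {15,33}, {16,32}, {17,31}, …, giving 9 two-element pairs; the single value 24 (it cannot pair with itself since the integers are distinct); and 5 integers whose partner 48−x falls outside [15,38].
Treating each of those 15 groups as a pigeonhole, one can pick one integer per group — 15 integers — with no two summing to 48.
The 16th integer lands in an occupied pair, forcing a sum of 48.

16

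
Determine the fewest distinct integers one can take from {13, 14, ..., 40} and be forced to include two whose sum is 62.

A set avoiding the sum 62 can contain at most one of each pair {x, 62−x}, plus the 10 elements whose complement lies outside the range or equal to its own complement.
The integers 13, …, 31 (19 of them) are such a set: any two sum to at least 13+14 = 27 and at most 30+31 = 61 < 62.
Any 20th integer completes one of the 9 pairs, so 20 choices force a sum of 62.

20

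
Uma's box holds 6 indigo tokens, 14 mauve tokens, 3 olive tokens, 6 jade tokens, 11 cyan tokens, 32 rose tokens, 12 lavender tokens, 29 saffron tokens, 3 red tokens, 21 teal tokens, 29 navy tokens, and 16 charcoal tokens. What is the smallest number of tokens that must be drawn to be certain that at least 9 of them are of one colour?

83

An adversary could hand out at most 8 tokens per colour (4 colours run out sooner): 6 + 8 + 3 + 6 + 8 + 8 + 8 + 8 + 3 + 8 + 8 + 8 = 82 tokens and still no colour has 9.
Pigeonhole: one more token lands in a colour already at 8, so 83 draws are enough and 82 are not.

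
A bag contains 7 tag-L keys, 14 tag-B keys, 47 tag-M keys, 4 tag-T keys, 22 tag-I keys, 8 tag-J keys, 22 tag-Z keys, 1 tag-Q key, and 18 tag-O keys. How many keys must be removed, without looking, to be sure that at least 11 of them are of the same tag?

Put each drawn key into a box by tag. The largest draw with every box below 11 takes min(count, 10) from each tag; tags with fewer than 10 contribute all they have.
Σ min(cᵢ, 10) = 7 + 10 + 10 + 4 + 10 + 8 + 10 + 1 + 10 = 70.
Draw number 70 + 1 = 71 must push one box to 11.

71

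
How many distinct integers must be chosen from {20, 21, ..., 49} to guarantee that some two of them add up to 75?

19

A set avoiding the sum 75 can contain at most one of each pair {x, 75−x}, plus the 6 elements whose complement lies outside the range.
The integers 20, …, 37 (18 of them) are such a set: any two sum to at least 20+21 = 41 and at most 36+37 = 73 < 75.
Any 19th integer completes one of the 12 pairs, so 19 choices force a sum of 75.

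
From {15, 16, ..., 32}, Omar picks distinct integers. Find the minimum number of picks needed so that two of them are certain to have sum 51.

Two chosen integers sum to 51 exactly when both halves of some pair {x, 51−x} with 19 ≤ x ≤ 51−x ≤ 32 are chosen — 7 such pairs.
The remaining 4 elements (those with no distinct partner in range) can never complete a 51-sum, so the worst case takes all of them and one from each pair: 4 + 7 = 11.
The 12th integer has to be the second member of some pair, so 11 + 1 = 12.

12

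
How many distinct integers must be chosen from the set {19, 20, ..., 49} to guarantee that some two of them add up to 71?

A set avoiding the sum 71 can contain at most one of each pair {x, 71−x}, plus the 3 elements whose complement lies outside the range.
The integers 19, …, 35 (17 of them) are such a set: any two sum to at least 19+20 = 39 and at most 34+35 = 69 < 71.
Any 18th integer completes one of the 14 pairs, so 18 choices force a sum of 71.

18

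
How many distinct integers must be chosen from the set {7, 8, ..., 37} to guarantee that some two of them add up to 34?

22

A set avoiding the sum 34 can contain at most one of each pair {x, 34−x}, plus the 11 elements whose complement lies outside the range or equal to its own complement.
The integers 17, …, 37 (21 of them) are such a set: any two sum to at least 17+18 = 35 > 34.
Any 22nd integer completes one of the 10 pairs, so 22 choices force a sum of 34.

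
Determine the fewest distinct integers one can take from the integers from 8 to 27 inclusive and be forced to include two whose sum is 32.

Group the elements by complementary pair {x, 32−x}: {8,24}, {9,23}, {10,22}, …, giving 8 two-element pairs, the single value 16 (it cannot pair with itself since the integers are distinct), and 3 integers whose partner 32−x falls outside [8,27].
Pigeonhole: treating each of those 12 groups as a pigeonhole, one can pick one integer per group — 12 integers — with no two summing to 32.
The 13th integer lands in an occupied pair, forcing a sum of 32.

13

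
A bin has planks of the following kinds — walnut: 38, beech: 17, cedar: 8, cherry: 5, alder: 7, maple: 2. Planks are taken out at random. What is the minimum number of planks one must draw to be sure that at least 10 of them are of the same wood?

41

Pigeonhole: put each drawn plank into a box by wood. The largest draw with every box below 10 takes min(count, 9) from each wood; woods with fewer than 9 contribute all they have.
Σ min(cᵢ, 9) = 9 + 9 + 8 + 5 + 7 + 2 = 40.
Draw number 40 + 1 = 41 must push one box to 10.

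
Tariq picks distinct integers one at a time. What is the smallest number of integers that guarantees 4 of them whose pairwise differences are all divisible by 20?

Integers whose pairwise differences are multiples of 20 are exactly those sharing a remainder mod 20. The 20 residue classes mod 20 are the pigeonholes.
With 60 integers one could put 3 in each residue class and have no class reach 4.
The 61st integer pushes some class to 4, so 20·3 + 1 = 61.

61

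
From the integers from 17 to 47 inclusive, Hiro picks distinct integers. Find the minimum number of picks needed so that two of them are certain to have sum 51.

23

Two chosen integers sum to 51 exactly when both halves of some pair {x, 51−x} with 17 ≤ x ≤ 51−x ≤ 34 are chosen — 9 such pairs.
The remaining 13 elements (those with no distinct partner in range) can never complete a 51-sum, so the worst case takes all of them and one from each pair: 13 + 9 = 22.
The 23rd integer has to be the second member of some pair, so 22 + 1 = 23.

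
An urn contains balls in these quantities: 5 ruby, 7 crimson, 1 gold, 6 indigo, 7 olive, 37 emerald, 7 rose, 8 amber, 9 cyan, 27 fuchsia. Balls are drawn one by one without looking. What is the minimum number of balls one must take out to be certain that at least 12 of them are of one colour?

An adversary could hand out at most 11 balls per colour (8 colours run out sooner): 5 + 7 + 1 + 6 + 7 + 11 + 7 + 8 + 9 + 11 = 72 balls and still no colour has 12.
By pigeonhole, one more ball lands in a colour already at 11, so 73 draws are enough and 72 are not.

73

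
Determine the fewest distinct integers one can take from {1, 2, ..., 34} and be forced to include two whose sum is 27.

Group the elements by complementary pair {x, 27−x}: {1,26}, {2,25}, {3,24}, …, giving 13 two-element pairs and 8 integers whose partner 27−x falls outside [1,34].
Treating each of those 21 groups as a pigeonhole, one can pick one integer per group — 21 integers — with no two summing to 27.
The 22nd integer lands in an occupied pair, forcing a sum of 27.

22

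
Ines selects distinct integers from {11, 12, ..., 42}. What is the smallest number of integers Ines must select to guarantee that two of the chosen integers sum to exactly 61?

21

Two chosen integers sum to 61 exactly when both halves of some pair {x, 61−x} with 19 ≤ x ≤ 61−x ≤ 42 are chosen — 12 such pairs.
The remaining 8 elements (those with no distinct partner in range) can never complete a 61-sum, so the worst case takes all of them and one from each pair: 8 + 12 = 20.
The 21st integer has to be the second member of some pair, so 20 + 1 = 21.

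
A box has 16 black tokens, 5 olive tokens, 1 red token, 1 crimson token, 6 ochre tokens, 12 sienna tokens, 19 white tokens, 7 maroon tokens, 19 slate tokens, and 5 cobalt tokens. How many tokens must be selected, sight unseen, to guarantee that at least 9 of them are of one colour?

By pigeonhole, the 10 colours are the holes; the tokens drawn are the pigeons.
To avoid 9 of any one colour, the worst case takes at most 8 of each colour, or every token of a colour that has fewer than 8.
That gives 8 + 5 + 1 + 1 + 6 + 8 + 8 + 7 + 8 + 5 = 57 tokens with no colour reaching 9.
The next token forces some colour to 9, so 57 + 1 = 58.

58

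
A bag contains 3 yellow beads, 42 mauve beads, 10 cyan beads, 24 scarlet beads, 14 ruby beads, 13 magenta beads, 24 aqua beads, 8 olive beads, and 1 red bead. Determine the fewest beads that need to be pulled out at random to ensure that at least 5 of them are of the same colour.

An adversary could hand out at most 4 beads per colour (yellow, red run out sooner): 3 + 4 + 4 + 4 + 4 + 4 + 4 + 4 + 1 = 32 beads and still no colour has 5.
By the pigeonhole principle, one more bead lands in a colour already at 4, so 33 draws are enough and 32 are not.

33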